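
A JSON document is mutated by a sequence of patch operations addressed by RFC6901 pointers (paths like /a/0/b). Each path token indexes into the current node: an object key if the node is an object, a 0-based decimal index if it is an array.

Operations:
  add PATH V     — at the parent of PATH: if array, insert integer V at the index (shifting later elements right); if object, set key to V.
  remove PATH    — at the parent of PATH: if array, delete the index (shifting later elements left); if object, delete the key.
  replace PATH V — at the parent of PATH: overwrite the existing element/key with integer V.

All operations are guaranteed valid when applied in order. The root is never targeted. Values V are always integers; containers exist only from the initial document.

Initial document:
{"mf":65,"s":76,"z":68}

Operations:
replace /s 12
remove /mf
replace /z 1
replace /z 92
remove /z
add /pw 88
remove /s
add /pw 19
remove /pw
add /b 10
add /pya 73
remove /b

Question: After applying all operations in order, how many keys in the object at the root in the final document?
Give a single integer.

Answer: 1

Derivation:
After op 1 (replace /s 12): {"mf":65,"s":12,"z":68}
After op 2 (remove /mf): {"s":12,"z":68}
After op 3 (replace /z 1): {"s":12,"z":1}
After op 4 (replace /z 92): {"s":12,"z":92}
After op 5 (remove /z): {"s":12}
After op 6 (add /pw 88): {"pw":88,"s":12}
After op 7 (remove /s): {"pw":88}
After op 8 (add /pw 19): {"pw":19}
After op 9 (remove /pw): {}
After op 10 (add /b 10): {"b":10}
After op 11 (add /pya 73): {"b":10,"pya":73}
After op 12 (remove /b): {"pya":73}
Size at the root: 1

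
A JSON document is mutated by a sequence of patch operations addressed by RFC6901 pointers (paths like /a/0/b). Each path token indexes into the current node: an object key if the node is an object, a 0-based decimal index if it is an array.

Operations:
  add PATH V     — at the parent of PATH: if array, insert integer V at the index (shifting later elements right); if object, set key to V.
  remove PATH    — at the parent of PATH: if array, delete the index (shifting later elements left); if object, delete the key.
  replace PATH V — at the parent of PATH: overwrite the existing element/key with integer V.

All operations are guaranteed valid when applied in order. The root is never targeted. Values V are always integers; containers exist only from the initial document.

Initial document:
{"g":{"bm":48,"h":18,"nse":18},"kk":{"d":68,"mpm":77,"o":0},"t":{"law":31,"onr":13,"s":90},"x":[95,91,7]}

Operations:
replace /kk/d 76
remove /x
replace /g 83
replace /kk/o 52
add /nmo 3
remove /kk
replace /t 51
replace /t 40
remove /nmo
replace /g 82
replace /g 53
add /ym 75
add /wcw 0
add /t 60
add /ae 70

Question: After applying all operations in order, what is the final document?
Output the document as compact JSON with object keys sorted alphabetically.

Answer: {"ae":70,"g":53,"t":60,"wcw":0,"ym":75}

Derivation:
After op 1 (replace /kk/d 76): {"g":{"bm":48,"h":18,"nse":18},"kk":{"d":76,"mpm":77,"o":0},"t":{"law":31,"onr":13,"s":90},"x":[95,91,7]}
After op 2 (remove /x): {"g":{"bm":48,"h":18,"nse":18},"kk":{"d":76,"mpm":77,"o":0},"t":{"law":31,"onr":13,"s":90}}
After op 3 (replace /g 83): {"g":83,"kk":{"d":76,"mpm":77,"o":0},"t":{"law":31,"onr":13,"s":90}}
After op 4 (replace /kk/o 52): {"g":83,"kk":{"d":76,"mpm":77,"o":52},"t":{"law":31,"onr":13,"s":90}}
After op 5 (add /nmo 3): {"g":83,"kk":{"d":76,"mpm":77,"o":52},"nmo":3,"t":{"law":31,"onr":13,"s":90}}
After op 6 (remove /kk): {"g":83,"nmo":3,"t":{"law":31,"onr":13,"s":90}}
After op 7 (replace /t 51): {"g":83,"nmo":3,"t":51}
After op 8 (replace /t 40): {"g":83,"nmo":3,"t":40}
After op 9 (remove /nmo): {"g":83,"t":40}
After op 10 (replace /g 82): {"g":82,"t":40}
After op 11 (replace /g 53): {"g":53,"t":40}
After op 12 (add /ym 75): {"g":53,"t":40,"ym":75}
After op 13 (add /wcw 0): {"g":53,"t":40,"wcw":0,"ym":75}
After op 14 (add /t 60): {"g":53,"t":60,"wcw":0,"ym":75}
After op 15 (add /ae 70): {"ae":70,"g":53,"t":60,"wcw":0,"ym":75}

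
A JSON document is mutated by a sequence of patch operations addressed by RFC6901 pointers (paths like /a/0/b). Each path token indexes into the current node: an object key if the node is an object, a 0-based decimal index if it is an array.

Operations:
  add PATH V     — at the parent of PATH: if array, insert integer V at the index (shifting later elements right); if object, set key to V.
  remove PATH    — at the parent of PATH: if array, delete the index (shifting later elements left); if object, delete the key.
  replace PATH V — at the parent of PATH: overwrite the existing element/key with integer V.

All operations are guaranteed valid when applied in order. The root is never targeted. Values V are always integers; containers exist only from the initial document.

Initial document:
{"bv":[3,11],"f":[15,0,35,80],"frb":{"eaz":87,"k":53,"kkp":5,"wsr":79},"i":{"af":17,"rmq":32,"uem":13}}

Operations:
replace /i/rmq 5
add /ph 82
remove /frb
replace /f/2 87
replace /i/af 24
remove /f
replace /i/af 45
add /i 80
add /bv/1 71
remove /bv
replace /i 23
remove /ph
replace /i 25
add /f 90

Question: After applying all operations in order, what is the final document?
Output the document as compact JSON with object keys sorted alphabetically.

After op 1 (replace /i/rmq 5): {"bv":[3,11],"f":[15,0,35,80],"frb":{"eaz":87,"k":53,"kkp":5,"wsr":79},"i":{"af":17,"rmq":5,"uem":13}}
After op 2 (add /ph 82): {"bv":[3,11],"f":[15,0,35,80],"frb":{"eaz":87,"k":53,"kkp":5,"wsr":79},"i":{"af":17,"rmq":5,"uem":13},"ph":82}
After op 3 (remove /frb): {"bv":[3,11],"f":[15,0,35,80],"i":{"af":17,"rmq":5,"uem":13},"ph":82}
After op 4 (replace /f/2 87): {"bv":[3,11],"f":[15,0,87,80],"i":{"af":17,"rmq":5,"uem":13},"ph":82}
After op 5 (replace /i/af 24): {"bv":[3,11],"f":[15,0,87,80],"i":{"af":24,"rmq":5,"uem":13},"ph":82}
After op 6 (remove /f): {"bv":[3,11],"i":{"af":24,"rmq":5,"uem":13},"ph":82}
After op 7 (replace /i/af 45): {"bv":[3,11],"i":{"af":45,"rmq":5,"uem":13},"ph":82}
After op 8 (add /i 80): {"bv":[3,11],"i":80,"ph":82}
After op 9 (add /bv/1 71): {"bv":[3,71,11],"i":80,"ph":82}
After op 10 (remove /bv): {"i":80,"ph":82}
After op 11 (replace /i 23): {"i":23,"ph":82}
After op 12 (remove /ph): {"i":23}
After op 13 (replace /i 25): {"i":25}
After op 14 (add /f 90): {"f":90,"i":25}

Answer: {"f":90,"i":25}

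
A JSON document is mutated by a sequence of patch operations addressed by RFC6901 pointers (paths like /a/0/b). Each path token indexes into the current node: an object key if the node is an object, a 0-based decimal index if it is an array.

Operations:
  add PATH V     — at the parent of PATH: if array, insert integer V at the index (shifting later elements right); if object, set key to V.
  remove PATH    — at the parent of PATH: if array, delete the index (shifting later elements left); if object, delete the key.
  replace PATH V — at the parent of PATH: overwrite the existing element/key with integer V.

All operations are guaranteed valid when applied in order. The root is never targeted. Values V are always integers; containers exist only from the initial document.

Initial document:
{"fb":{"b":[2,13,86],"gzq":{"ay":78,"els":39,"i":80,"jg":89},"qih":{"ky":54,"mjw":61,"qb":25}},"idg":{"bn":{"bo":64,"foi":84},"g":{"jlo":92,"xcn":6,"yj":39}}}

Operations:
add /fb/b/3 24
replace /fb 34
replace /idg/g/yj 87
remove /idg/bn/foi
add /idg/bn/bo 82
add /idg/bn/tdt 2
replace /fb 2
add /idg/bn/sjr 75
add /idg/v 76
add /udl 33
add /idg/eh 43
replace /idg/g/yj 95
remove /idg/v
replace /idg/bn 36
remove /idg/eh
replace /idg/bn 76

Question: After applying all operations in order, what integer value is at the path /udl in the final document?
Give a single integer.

Answer: 33

Derivation:
After op 1 (add /fb/b/3 24): {"fb":{"b":[2,13,86,24],"gzq":{"ay":78,"els":39,"i":80,"jg":89},"qih":{"ky":54,"mjw":61,"qb":25}},"idg":{"bn":{"bo":64,"foi":84},"g":{"jlo":92,"xcn":6,"yj":39}}}
After op 2 (replace /fb 34): {"fb":34,"idg":{"bn":{"bo":64,"foi":84},"g":{"jlo":92,"xcn":6,"yj":39}}}
After op 3 (replace /idg/g/yj 87): {"fb":34,"idg":{"bn":{"bo":64,"foi":84},"g":{"jlo":92,"xcn":6,"yj":87}}}
After op 4 (remove /idg/bn/foi): {"fb":34,"idg":{"bn":{"bo":64},"g":{"jlo":92,"xcn":6,"yj":87}}}
After op 5 (add /idg/bn/bo 82): {"fb":34,"idg":{"bn":{"bo":82},"g":{"jlo":92,"xcn":6,"yj":87}}}
After op 6 (add /idg/bn/tdt 2): {"fb":34,"idg":{"bn":{"bo":82,"tdt":2},"g":{"jlo":92,"xcn":6,"yj":87}}}
After op 7 (replace /fb 2): {"fb":2,"idg":{"bn":{"bo":82,"tdt":2},"g":{"jlo":92,"xcn":6,"yj":87}}}
After op 8 (add /idg/bn/sjr 75): {"fb":2,"idg":{"bn":{"bo":82,"sjr":75,"tdt":2},"g":{"jlo":92,"xcn":6,"yj":87}}}
After op 9 (add /idg/v 76): {"fb":2,"idg":{"bn":{"bo":82,"sjr":75,"tdt":2},"g":{"jlo":92,"xcn":6,"yj":87},"v":76}}
After op 10 (add /udl 33): {"fb":2,"idg":{"bn":{"bo":82,"sjr":75,"tdt":2},"g":{"jlo":92,"xcn":6,"yj":87},"v":76},"udl":33}
After op 11 (add /idg/eh 43): {"fb":2,"idg":{"bn":{"bo":82,"sjr":75,"tdt":2},"eh":43,"g":{"jlo":92,"xcn":6,"yj":87},"v":76},"udl":33}
After op 12 (replace /idg/g/yj 95): {"fb":2,"idg":{"bn":{"bo":82,"sjr":75,"tdt":2},"eh":43,"g":{"jlo":92,"xcn":6,"yj":95},"v":76},"udl":33}
After op 13 (remove /idg/v): {"fb":2,"idg":{"bn":{"bo":82,"sjr":75,"tdt":2},"eh":43,"g":{"jlo":92,"xcn":6,"yj":95}},"udl":33}
After op 14 (replace /idg/bn 36): {"fb":2,"idg":{"bn":36,"eh":43,"g":{"jlo":92,"xcn":6,"yj":95}},"udl":33}
After op 15 (remove /idg/eh): {"fb":2,"idg":{"bn":36,"g":{"jlo":92,"xcn":6,"yj":95}},"udl":33}
After op 16 (replace /idg/bn 76): {"fb":2,"idg":{"bn":76,"g":{"jlo":92,"xcn":6,"yj":95}},"udl":33}
Value at /udl: 33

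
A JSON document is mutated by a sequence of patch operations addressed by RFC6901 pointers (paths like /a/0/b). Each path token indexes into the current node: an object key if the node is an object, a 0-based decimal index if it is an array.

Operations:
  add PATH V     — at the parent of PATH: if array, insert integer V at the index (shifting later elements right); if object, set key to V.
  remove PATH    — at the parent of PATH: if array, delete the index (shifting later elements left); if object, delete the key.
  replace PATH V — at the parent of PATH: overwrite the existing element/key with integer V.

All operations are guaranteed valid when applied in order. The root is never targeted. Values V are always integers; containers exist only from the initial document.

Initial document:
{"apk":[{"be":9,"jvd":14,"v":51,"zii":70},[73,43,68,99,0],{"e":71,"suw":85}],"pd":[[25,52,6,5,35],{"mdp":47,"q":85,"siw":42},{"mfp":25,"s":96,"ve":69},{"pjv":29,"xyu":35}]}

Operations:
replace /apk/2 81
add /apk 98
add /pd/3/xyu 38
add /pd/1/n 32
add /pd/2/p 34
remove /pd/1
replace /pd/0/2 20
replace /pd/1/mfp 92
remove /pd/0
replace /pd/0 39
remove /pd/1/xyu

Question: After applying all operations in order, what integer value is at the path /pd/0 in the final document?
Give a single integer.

Answer: 39

Derivation:
After op 1 (replace /apk/2 81): {"apk":[{"be":9,"jvd":14,"v":51,"zii":70},[73,43,68,99,0],81],"pd":[[25,52,6,5,35],{"mdp":47,"q":85,"siw":42},{"mfp":25,"s":96,"ve":69},{"pjv":29,"xyu":35}]}
After op 2 (add /apk 98): {"apk":98,"pd":[[25,52,6,5,35],{"mdp":47,"q":85,"siw":42},{"mfp":25,"s":96,"ve":69},{"pjv":29,"xyu":35}]}
After op 3 (add /pd/3/xyu 38): {"apk":98,"pd":[[25,52,6,5,35],{"mdp":47,"q":85,"siw":42},{"mfp":25,"s":96,"ve":69},{"pjv":29,"xyu":38}]}
After op 4 (add /pd/1/n 32): {"apk":98,"pd":[[25,52,6,5,35],{"mdp":47,"n":32,"q":85,"siw":42},{"mfp":25,"s":96,"ve":69},{"pjv":29,"xyu":38}]}
After op 5 (add /pd/2/p 34): {"apk":98,"pd":[[25,52,6,5,35],{"mdp":47,"n":32,"q":85,"siw":42},{"mfp":25,"p":34,"s":96,"ve":69},{"pjv":29,"xyu":38}]}
After op 6 (remove /pd/1): {"apk":98,"pd":[[25,52,6,5,35],{"mfp":25,"p":34,"s":96,"ve":69},{"pjv":29,"xyu":38}]}
After op 7 (replace /pd/0/2 20): {"apk":98,"pd":[[25,52,20,5,35],{"mfp":25,"p":34,"s":96,"ve":69},{"pjv":29,"xyu":38}]}
After op 8 (replace /pd/1/mfp 92): {"apk":98,"pd":[[25,52,20,5,35],{"mfp":92,"p":34,"s":96,"ve":69},{"pjv":29,"xyu":38}]}
After op 9 (remove /pd/0): {"apk":98,"pd":[{"mfp":92,"p":34,"s":96,"ve":69},{"pjv":29,"xyu":38}]}
After op 10 (replace /pd/0 39): {"apk":98,"pd":[39,{"pjv":29,"xyu":38}]}
After op 11 (remove /pd/1/xyu): {"apk":98,"pd":[39,{"pjv":29}]}
Value at /pd/0: 39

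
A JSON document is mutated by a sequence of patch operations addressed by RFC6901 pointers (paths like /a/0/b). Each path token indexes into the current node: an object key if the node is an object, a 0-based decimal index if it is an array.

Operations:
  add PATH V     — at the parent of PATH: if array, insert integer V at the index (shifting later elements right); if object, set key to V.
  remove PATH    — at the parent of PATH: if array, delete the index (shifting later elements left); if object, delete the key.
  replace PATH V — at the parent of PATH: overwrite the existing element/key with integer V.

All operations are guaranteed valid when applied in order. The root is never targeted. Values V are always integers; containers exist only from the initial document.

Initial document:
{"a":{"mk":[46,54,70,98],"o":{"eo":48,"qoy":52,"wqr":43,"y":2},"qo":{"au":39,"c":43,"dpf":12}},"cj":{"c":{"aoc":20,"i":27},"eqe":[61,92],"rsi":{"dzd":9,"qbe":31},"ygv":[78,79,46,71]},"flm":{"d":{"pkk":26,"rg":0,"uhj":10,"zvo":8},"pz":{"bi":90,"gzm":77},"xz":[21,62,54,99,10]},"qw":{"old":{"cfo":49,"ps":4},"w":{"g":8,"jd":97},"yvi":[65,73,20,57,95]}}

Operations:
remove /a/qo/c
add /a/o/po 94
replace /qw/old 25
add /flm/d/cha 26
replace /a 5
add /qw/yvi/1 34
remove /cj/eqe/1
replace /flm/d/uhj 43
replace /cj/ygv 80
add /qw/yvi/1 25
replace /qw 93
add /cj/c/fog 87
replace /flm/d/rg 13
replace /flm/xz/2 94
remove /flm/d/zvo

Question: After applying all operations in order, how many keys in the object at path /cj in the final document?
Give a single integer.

Answer: 4

Derivation:
After op 1 (remove /a/qo/c): {"a":{"mk":[46,54,70,98],"o":{"eo":48,"qoy":52,"wqr":43,"y":2},"qo":{"au":39,"dpf":12}},"cj":{"c":{"aoc":20,"i":27},"eqe":[61,92],"rsi":{"dzd":9,"qbe":31},"ygv":[78,79,46,71]},"flm":{"d":{"pkk":26,"rg":0,"uhj":10,"zvo":8},"pz":{"bi":90,"gzm":77},"xz":[21,62,54,99,10]},"qw":{"old":{"cfo":49,"ps":4},"w":{"g":8,"jd":97},"yvi":[65,73,20,57,95]}}
After op 2 (add /a/o/po 94): {"a":{"mk":[46,54,70,98],"o":{"eo":48,"po":94,"qoy":52,"wqr":43,"y":2},"qo":{"au":39,"dpf":12}},"cj":{"c":{"aoc":20,"i":27},"eqe":[61,92],"rsi":{"dzd":9,"qbe":31},"ygv":[78,79,46,71]},"flm":{"d":{"pkk":26,"rg":0,"uhj":10,"zvo":8},"pz":{"bi":90,"gzm":77},"xz":[21,62,54,99,10]},"qw":{"old":{"cfo":49,"ps":4},"w":{"g":8,"jd":97},"yvi":[65,73,20,57,95]}}
After op 3 (replace /qw/old 25): {"a":{"mk":[46,54,70,98],"o":{"eo":48,"po":94,"qoy":52,"wqr":43,"y":2},"qo":{"au":39,"dpf":12}},"cj":{"c":{"aoc":20,"i":27},"eqe":[61,92],"rsi":{"dzd":9,"qbe":31},"ygv":[78,79,46,71]},"flm":{"d":{"pkk":26,"rg":0,"uhj":10,"zvo":8},"pz":{"bi":90,"gzm":77},"xz":[21,62,54,99,10]},"qw":{"old":25,"w":{"g":8,"jd":97},"yvi":[65,73,20,57,95]}}
After op 4 (add /flm/d/cha 26): {"a":{"mk":[46,54,70,98],"o":{"eo":48,"po":94,"qoy":52,"wqr":43,"y":2},"qo":{"au":39,"dpf":12}},"cj":{"c":{"aoc":20,"i":27},"eqe":[61,92],"rsi":{"dzd":9,"qbe":31},"ygv":[78,79,46,71]},"flm":{"d":{"cha":26,"pkk":26,"rg":0,"uhj":10,"zvo":8},"pz":{"bi":90,"gzm":77},"xz":[21,62,54,99,10]},"qw":{"old":25,"w":{"g":8,"jd":97},"yvi":[65,73,20,57,95]}}
After op 5 (replace /a 5): {"a":5,"cj":{"c":{"aoc":20,"i":27},"eqe":[61,92],"rsi":{"dzd":9,"qbe":31},"ygv":[78,79,46,71]},"flm":{"d":{"cha":26,"pkk":26,"rg":0,"uhj":10,"zvo":8},"pz":{"bi":90,"gzm":77},"xz":[21,62,54,99,10]},"qw":{"old":25,"w":{"g":8,"jd":97},"yvi":[65,73,20,57,95]}}
After op 6 (add /qw/yvi/1 34): {"a":5,"cj":{"c":{"aoc":20,"i":27},"eqe":[61,92],"rsi":{"dzd":9,"qbe":31},"ygv":[78,79,46,71]},"flm":{"d":{"cha":26,"pkk":26,"rg":0,"uhj":10,"zvo":8},"pz":{"bi":90,"gzm":77},"xz":[21,62,54,99,10]},"qw":{"old":25,"w":{"g":8,"jd":97},"yvi":[65,34,73,20,57,95]}}
After op 7 (remove /cj/eqe/1): {"a":5,"cj":{"c":{"aoc":20,"i":27},"eqe":[61],"rsi":{"dzd":9,"qbe":31},"ygv":[78,79,46,71]},"flm":{"d":{"cha":26,"pkk":26,"rg":0,"uhj":10,"zvo":8},"pz":{"bi":90,"gzm":77},"xz":[21,62,54,99,10]},"qw":{"old":25,"w":{"g":8,"jd":97},"yvi":[65,34,73,20,57,95]}}
After op 8 (replace /flm/d/uhj 43): {"a":5,"cj":{"c":{"aoc":20,"i":27},"eqe":[61],"rsi":{"dzd":9,"qbe":31},"ygv":[78,79,46,71]},"flm":{"d":{"cha":26,"pkk":26,"rg":0,"uhj":43,"zvo":8},"pz":{"bi":90,"gzm":77},"xz":[21,62,54,99,10]},"qw":{"old":25,"w":{"g":8,"jd":97},"yvi":[65,34,73,20,57,95]}}
After op 9 (replace /cj/ygv 80): {"a":5,"cj":{"c":{"aoc":20,"i":27},"eqe":[61],"rsi":{"dzd":9,"qbe":31},"ygv":80},"flm":{"d":{"cha":26,"pkk":26,"rg":0,"uhj":43,"zvo":8},"pz":{"bi":90,"gzm":77},"xz":[21,62,54,99,10]},"qw":{"old":25,"w":{"g":8,"jd":97},"yvi":[65,34,73,20,57,95]}}
After op 10 (add /qw/yvi/1 25): {"a":5,"cj":{"c":{"aoc":20,"i":27},"eqe":[61],"rsi":{"dzd":9,"qbe":31},"ygv":80},"flm":{"d":{"cha":26,"pkk":26,"rg":0,"uhj":43,"zvo":8},"pz":{"bi":90,"gzm":77},"xz":[21,62,54,99,10]},"qw":{"old":25,"w":{"g":8,"jd":97},"yvi":[65,25,34,73,20,57,95]}}
After op 11 (replace /qw 93): {"a":5,"cj":{"c":{"aoc":20,"i":27},"eqe":[61],"rsi":{"dzd":9,"qbe":31},"ygv":80},"flm":{"d":{"cha":26,"pkk":26,"rg":0,"uhj":43,"zvo":8},"pz":{"bi":90,"gzm":77},"xz":[21,62,54,99,10]},"qw":93}
After op 12 (add /cj/c/fog 87): {"a":5,"cj":{"c":{"aoc":20,"fog":87,"i":27},"eqe":[61],"rsi":{"dzd":9,"qbe":31},"ygv":80},"flm":{"d":{"cha":26,"pkk":26,"rg":0,"uhj":43,"zvo":8},"pz":{"bi":90,"gzm":77},"xz":[21,62,54,99,10]},"qw":93}
After op 13 (replace /flm/d/rg 13): {"a":5,"cj":{"c":{"aoc":20,"fog":87,"i":27},"eqe":[61],"rsi":{"dzd":9,"qbe":31},"ygv":80},"flm":{"d":{"cha":26,"pkk":26,"rg":13,"uhj":43,"zvo":8},"pz":{"bi":90,"gzm":77},"xz":[21,62,54,99,10]},"qw":93}
After op 14 (replace /flm/xz/2 94): {"a":5,"cj":{"c":{"aoc":20,"fog":87,"i":27},"eqe":[61],"rsi":{"dzd":9,"qbe":31},"ygv":80},"flm":{"d":{"cha":26,"pkk":26,"rg":13,"uhj":43,"zvo":8},"pz":{"bi":90,"gzm":77},"xz":[21,62,94,99,10]},"qw":93}
After op 15 (remove /flm/d/zvo): {"a":5,"cj":{"c":{"aoc":20,"fog":87,"i":27},"eqe":[61],"rsi":{"dzd":9,"qbe":31},"ygv":80},"flm":{"d":{"cha":26,"pkk":26,"rg":13,"uhj":43},"pz":{"bi":90,"gzm":77},"xz":[21,62,94,99,10]},"qw":93}
Size at path /cj: 4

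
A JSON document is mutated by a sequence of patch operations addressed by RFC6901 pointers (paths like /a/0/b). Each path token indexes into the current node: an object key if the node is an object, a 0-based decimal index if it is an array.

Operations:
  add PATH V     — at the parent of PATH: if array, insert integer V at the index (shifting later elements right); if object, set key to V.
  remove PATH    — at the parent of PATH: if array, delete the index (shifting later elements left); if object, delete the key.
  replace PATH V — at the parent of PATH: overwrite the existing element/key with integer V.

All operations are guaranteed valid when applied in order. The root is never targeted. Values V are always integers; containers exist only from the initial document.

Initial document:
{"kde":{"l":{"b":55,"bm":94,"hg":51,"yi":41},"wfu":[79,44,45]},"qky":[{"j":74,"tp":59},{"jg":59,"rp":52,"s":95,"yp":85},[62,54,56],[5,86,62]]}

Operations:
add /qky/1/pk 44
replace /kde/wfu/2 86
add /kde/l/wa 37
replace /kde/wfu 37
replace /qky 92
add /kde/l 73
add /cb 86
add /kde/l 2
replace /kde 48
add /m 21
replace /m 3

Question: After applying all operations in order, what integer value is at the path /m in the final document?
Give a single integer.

Answer: 3

Derivation:
After op 1 (add /qky/1/pk 44): {"kde":{"l":{"b":55,"bm":94,"hg":51,"yi":41},"wfu":[79,44,45]},"qky":[{"j":74,"tp":59},{"jg":59,"pk":44,"rp":52,"s":95,"yp":85},[62,54,56],[5,86,62]]}
After op 2 (replace /kde/wfu/2 86): {"kde":{"l":{"b":55,"bm":94,"hg":51,"yi":41},"wfu":[79,44,86]},"qky":[{"j":74,"tp":59},{"jg":59,"pk":44,"rp":52,"s":95,"yp":85},[62,54,56],[5,86,62]]}
After op 3 (add /kde/l/wa 37): {"kde":{"l":{"b":55,"bm":94,"hg":51,"wa":37,"yi":41},"wfu":[79,44,86]},"qky":[{"j":74,"tp":59},{"jg":59,"pk":44,"rp":52,"s":95,"yp":85},[62,54,56],[5,86,62]]}
After op 4 (replace /kde/wfu 37): {"kde":{"l":{"b":55,"bm":94,"hg":51,"wa":37,"yi":41},"wfu":37},"qky":[{"j":74,"tp":59},{"jg":59,"pk":44,"rp":52,"s":95,"yp":85},[62,54,56],[5,86,62]]}
After op 5 (replace /qky 92): {"kde":{"l":{"b":55,"bm":94,"hg":51,"wa":37,"yi":41},"wfu":37},"qky":92}
After op 6 (add /kde/l 73): {"kde":{"l":73,"wfu":37},"qky":92}
After op 7 (add /cb 86): {"cb":86,"kde":{"l":73,"wfu":37},"qky":92}
After op 8 (add /kde/l 2): {"cb":86,"kde":{"l":2,"wfu":37},"qky":92}
After op 9 (replace /kde 48): {"cb":86,"kde":48,"qky":92}
After op 10 (add /m 21): {"cb":86,"kde":48,"m":21,"qky":92}
After op 11 (replace /m 3): {"cb":86,"kde":48,"m":3,"qky":92}
Value at /m: 3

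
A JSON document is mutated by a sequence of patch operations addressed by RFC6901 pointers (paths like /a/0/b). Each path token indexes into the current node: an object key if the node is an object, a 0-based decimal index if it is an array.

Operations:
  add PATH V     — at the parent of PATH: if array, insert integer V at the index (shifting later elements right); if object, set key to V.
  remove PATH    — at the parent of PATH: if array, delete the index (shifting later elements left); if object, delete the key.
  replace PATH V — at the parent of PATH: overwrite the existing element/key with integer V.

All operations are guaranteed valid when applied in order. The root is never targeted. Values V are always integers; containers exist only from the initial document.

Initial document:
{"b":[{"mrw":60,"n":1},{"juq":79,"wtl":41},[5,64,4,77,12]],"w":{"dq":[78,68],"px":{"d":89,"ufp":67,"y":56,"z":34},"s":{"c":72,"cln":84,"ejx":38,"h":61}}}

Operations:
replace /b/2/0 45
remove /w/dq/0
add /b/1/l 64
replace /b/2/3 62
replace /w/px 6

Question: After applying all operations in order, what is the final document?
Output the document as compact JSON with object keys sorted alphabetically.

Answer: {"b":[{"mrw":60,"n":1},{"juq":79,"l":64,"wtl":41},[45,64,4,62,12]],"w":{"dq":[68],"px":6,"s":{"c":72,"cln":84,"ejx":38,"h":61}}}

Derivation:
After op 1 (replace /b/2/0 45): {"b":[{"mrw":60,"n":1},{"juq":79,"wtl":41},[45,64,4,77,12]],"w":{"dq":[78,68],"px":{"d":89,"ufp":67,"y":56,"z":34},"s":{"c":72,"cln":84,"ejx":38,"h":61}}}
After op 2 (remove /w/dq/0): {"b":[{"mrw":60,"n":1},{"juq":79,"wtl":41},[45,64,4,77,12]],"w":{"dq":[68],"px":{"d":89,"ufp":67,"y":56,"z":34},"s":{"c":72,"cln":84,"ejx":38,"h":61}}}
After op 3 (add /b/1/l 64): {"b":[{"mrw":60,"n":1},{"juq":79,"l":64,"wtl":41},[45,64,4,77,12]],"w":{"dq":[68],"px":{"d":89,"ufp":67,"y":56,"z":34},"s":{"c":72,"cln":84,"ejx":38,"h":61}}}
After op 4 (replace /b/2/3 62): {"b":[{"mrw":60,"n":1},{"juq":79,"l":64,"wtl":41},[45,64,4,62,12]],"w":{"dq":[68],"px":{"d":89,"ufp":67,"y":56,"z":34},"s":{"c":72,"cln":84,"ejx":38,"h":61}}}
After op 5 (replace /w/px 6): {"b":[{"mrw":60,"n":1},{"juq":79,"l":64,"wtl":41},[45,64,4,62,12]],"w":{"dq":[68],"px":6,"s":{"c":72,"cln":84,"ejx":38,"h":61}}}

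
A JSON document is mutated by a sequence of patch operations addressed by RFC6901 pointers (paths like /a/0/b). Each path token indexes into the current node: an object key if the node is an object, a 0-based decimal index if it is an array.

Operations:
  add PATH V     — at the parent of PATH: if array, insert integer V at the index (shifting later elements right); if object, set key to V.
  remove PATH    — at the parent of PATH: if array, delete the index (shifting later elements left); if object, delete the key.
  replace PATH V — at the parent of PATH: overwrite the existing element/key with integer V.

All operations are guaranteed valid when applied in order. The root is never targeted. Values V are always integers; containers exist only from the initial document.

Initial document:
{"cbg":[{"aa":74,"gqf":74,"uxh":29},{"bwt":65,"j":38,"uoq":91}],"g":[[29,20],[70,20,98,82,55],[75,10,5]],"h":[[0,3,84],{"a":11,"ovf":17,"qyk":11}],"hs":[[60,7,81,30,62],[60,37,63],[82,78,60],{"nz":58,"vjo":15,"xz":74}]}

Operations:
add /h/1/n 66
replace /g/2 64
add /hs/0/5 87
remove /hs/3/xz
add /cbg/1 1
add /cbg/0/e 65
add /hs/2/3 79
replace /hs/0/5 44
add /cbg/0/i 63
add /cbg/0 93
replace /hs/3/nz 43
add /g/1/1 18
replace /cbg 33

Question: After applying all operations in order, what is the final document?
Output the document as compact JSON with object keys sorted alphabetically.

After op 1 (add /h/1/n 66): {"cbg":[{"aa":74,"gqf":74,"uxh":29},{"bwt":65,"j":38,"uoq":91}],"g":[[29,20],[70,20,98,82,55],[75,10,5]],"h":[[0,3,84],{"a":11,"n":66,"ovf":17,"qyk":11}],"hs":[[60,7,81,30,62],[60,37,63],[82,78,60],{"nz":58,"vjo":15,"xz":74}]}
After op 2 (replace /g/2 64): {"cbg":[{"aa":74,"gqf":74,"uxh":29},{"bwt":65,"j":38,"uoq":91}],"g":[[29,20],[70,20,98,82,55],64],"h":[[0,3,84],{"a":11,"n":66,"ovf":17,"qyk":11}],"hs":[[60,7,81,30,62],[60,37,63],[82,78,60],{"nz":58,"vjo":15,"xz":74}]}
After op 3 (add /hs/0/5 87): {"cbg":[{"aa":74,"gqf":74,"uxh":29},{"bwt":65,"j":38,"uoq":91}],"g":[[29,20],[70,20,98,82,55],64],"h":[[0,3,84],{"a":11,"n":66,"ovf":17,"qyk":11}],"hs":[[60,7,81,30,62,87],[60,37,63],[82,78,60],{"nz":58,"vjo":15,"xz":74}]}
After op 4 (remove /hs/3/xz): {"cbg":[{"aa":74,"gqf":74,"uxh":29},{"bwt":65,"j":38,"uoq":91}],"g":[[29,20],[70,20,98,82,55],64],"h":[[0,3,84],{"a":11,"n":66,"ovf":17,"qyk":11}],"hs":[[60,7,81,30,62,87],[60,37,63],[82,78,60],{"nz":58,"vjo":15}]}
After op 5 (add /cbg/1 1): {"cbg":[{"aa":74,"gqf":74,"uxh":29},1,{"bwt":65,"j":38,"uoq":91}],"g":[[29,20],[70,20,98,82,55],64],"h":[[0,3,84],{"a":11,"n":66,"ovf":17,"qyk":11}],"hs":[[60,7,81,30,62,87],[60,37,63],[82,78,60],{"nz":58,"vjo":15}]}
After op 6 (add /cbg/0/e 65): {"cbg":[{"aa":74,"e":65,"gqf":74,"uxh":29},1,{"bwt":65,"j":38,"uoq":91}],"g":[[29,20],[70,20,98,82,55],64],"h":[[0,3,84],{"a":11,"n":66,"ovf":17,"qyk":11}],"hs":[[60,7,81,30,62,87],[60,37,63],[82,78,60],{"nz":58,"vjo":15}]}
After op 7 (add /hs/2/3 79): {"cbg":[{"aa":74,"e":65,"gqf":74,"uxh":29},1,{"bwt":65,"j":38,"uoq":91}],"g":[[29,20],[70,20,98,82,55],64],"h":[[0,3,84],{"a":11,"n":66,"ovf":17,"qyk":11}],"hs":[[60,7,81,30,62,87],[60,37,63],[82,78,60,79],{"nz":58,"vjo":15}]}
After op 8 (replace /hs/0/5 44): {"cbg":[{"aa":74,"e":65,"gqf":74,"uxh":29},1,{"bwt":65,"j":38,"uoq":91}],"g":[[29,20],[70,20,98,82,55],64],"h":[[0,3,84],{"a":11,"n":66,"ovf":17,"qyk":11}],"hs":[[60,7,81,30,62,44],[60,37,63],[82,78,60,79],{"nz":58,"vjo":15}]}
After op 9 (add /cbg/0/i 63): {"cbg":[{"aa":74,"e":65,"gqf":74,"i":63,"uxh":29},1,{"bwt":65,"j":38,"uoq":91}],"g":[[29,20],[70,20,98,82,55],64],"h":[[0,3,84],{"a":11,"n":66,"ovf":17,"qyk":11}],"hs":[[60,7,81,30,62,44],[60,37,63],[82,78,60,79],{"nz":58,"vjo":15}]}
After op 10 (add /cbg/0 93): {"cbg":[93,{"aa":74,"e":65,"gqf":74,"i":63,"uxh":29},1,{"bwt":65,"j":38,"uoq":91}],"g":[[29,20],[70,20,98,82,55],64],"h":[[0,3,84],{"a":11,"n":66,"ovf":17,"qyk":11}],"hs":[[60,7,81,30,62,44],[60,37,63],[82,78,60,79],{"nz":58,"vjo":15}]}
After op 11 (replace /hs/3/nz 43): {"cbg":[93,{"aa":74,"e":65,"gqf":74,"i":63,"uxh":29},1,{"bwt":65,"j":38,"uoq":91}],"g":[[29,20],[70,20,98,82,55],64],"h":[[0,3,84],{"a":11,"n":66,"ovf":17,"qyk":11}],"hs":[[60,7,81,30,62,44],[60,37,63],[82,78,60,79],{"nz":43,"vjo":15}]}
After op 12 (add /g/1/1 18): {"cbg":[93,{"aa":74,"e":65,"gqf":74,"i":63,"uxh":29},1,{"bwt":65,"j":38,"uoq":91}],"g":[[29,20],[70,18,20,98,82,55],64],"h":[[0,3,84],{"a":11,"n":66,"ovf":17,"qyk":11}],"hs":[[60,7,81,30,62,44],[60,37,63],[82,78,60,79],{"nz":43,"vjo":15}]}
After op 13 (replace /cbg 33): {"cbg":33,"g":[[29,20],[70,18,20,98,82,55],64],"h":[[0,3,84],{"a":11,"n":66,"ovf":17,"qyk":11}],"hs":[[60,7,81,30,62,44],[60,37,63],[82,78,60,79],{"nz":43,"vjo":15}]}

Answer: {"cbg":33,"g":[[29,20],[70,18,20,98,82,55],64],"h":[[0,3,84],{"a":11,"n":66,"ovf":17,"qyk":11}],"hs":[[60,7,81,30,62,44],[60,37,63],[82,78,60,79],{"nz":43,"vjo":15}]}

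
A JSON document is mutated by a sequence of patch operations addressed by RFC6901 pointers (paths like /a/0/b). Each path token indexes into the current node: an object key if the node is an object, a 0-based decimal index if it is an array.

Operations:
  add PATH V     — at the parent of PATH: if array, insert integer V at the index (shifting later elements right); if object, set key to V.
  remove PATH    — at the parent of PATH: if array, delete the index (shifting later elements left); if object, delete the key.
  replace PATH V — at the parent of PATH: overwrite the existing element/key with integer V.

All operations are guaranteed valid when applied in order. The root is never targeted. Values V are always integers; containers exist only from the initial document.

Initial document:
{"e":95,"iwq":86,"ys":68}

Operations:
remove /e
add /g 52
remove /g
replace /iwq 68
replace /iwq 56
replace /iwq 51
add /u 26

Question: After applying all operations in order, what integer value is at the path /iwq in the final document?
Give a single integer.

Answer: 51

Derivation:
After op 1 (remove /e): {"iwq":86,"ys":68}
After op 2 (add /g 52): {"g":52,"iwq":86,"ys":68}
After op 3 (remove /g): {"iwq":86,"ys":68}
After op 4 (replace /iwq 68): {"iwq":68,"ys":68}
After op 5 (replace /iwq 56): {"iwq":56,"ys":68}
After op 6 (replace /iwq 51): {"iwq":51,"ys":68}
After op 7 (add /u 26): {"iwq":51,"u":26,"ys":68}
Value at /iwq: 51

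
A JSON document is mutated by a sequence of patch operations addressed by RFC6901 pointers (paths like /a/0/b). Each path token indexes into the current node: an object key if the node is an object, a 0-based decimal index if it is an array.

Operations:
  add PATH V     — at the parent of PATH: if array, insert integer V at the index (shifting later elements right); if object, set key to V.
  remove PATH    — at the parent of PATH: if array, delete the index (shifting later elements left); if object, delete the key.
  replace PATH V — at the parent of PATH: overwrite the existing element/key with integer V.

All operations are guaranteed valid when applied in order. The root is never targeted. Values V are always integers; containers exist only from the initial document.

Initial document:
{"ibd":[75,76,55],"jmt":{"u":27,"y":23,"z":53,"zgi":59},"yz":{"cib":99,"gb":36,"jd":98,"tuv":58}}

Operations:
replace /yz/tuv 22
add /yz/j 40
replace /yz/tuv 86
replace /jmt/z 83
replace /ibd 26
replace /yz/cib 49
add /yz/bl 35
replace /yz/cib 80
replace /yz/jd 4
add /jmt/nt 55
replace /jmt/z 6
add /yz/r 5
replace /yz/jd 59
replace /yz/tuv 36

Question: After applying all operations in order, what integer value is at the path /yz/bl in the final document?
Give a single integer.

Answer: 35

Derivation:
After op 1 (replace /yz/tuv 22): {"ibd":[75,76,55],"jmt":{"u":27,"y":23,"z":53,"zgi":59},"yz":{"cib":99,"gb":36,"jd":98,"tuv":22}}
After op 2 (add /yz/j 40): {"ibd":[75,76,55],"jmt":{"u":27,"y":23,"z":53,"zgi":59},"yz":{"cib":99,"gb":36,"j":40,"jd":98,"tuv":22}}
After op 3 (replace /yz/tuv 86): {"ibd":[75,76,55],"jmt":{"u":27,"y":23,"z":53,"zgi":59},"yz":{"cib":99,"gb":36,"j":40,"jd":98,"tuv":86}}
After op 4 (replace /jmt/z 83): {"ibd":[75,76,55],"jmt":{"u":27,"y":23,"z":83,"zgi":59},"yz":{"cib":99,"gb":36,"j":40,"jd":98,"tuv":86}}
After op 5 (replace /ibd 26): {"ibd":26,"jmt":{"u":27,"y":23,"z":83,"zgi":59},"yz":{"cib":99,"gb":36,"j":40,"jd":98,"tuv":86}}
After op 6 (replace /yz/cib 49): {"ibd":26,"jmt":{"u":27,"y":23,"z":83,"zgi":59},"yz":{"cib":49,"gb":36,"j":40,"jd":98,"tuv":86}}
After op 7 (add /yz/bl 35): {"ibd":26,"jmt":{"u":27,"y":23,"z":83,"zgi":59},"yz":{"bl":35,"cib":49,"gb":36,"j":40,"jd":98,"tuv":86}}
After op 8 (replace /yz/cib 80): {"ibd":26,"jmt":{"u":27,"y":23,"z":83,"zgi":59},"yz":{"bl":35,"cib":80,"gb":36,"j":40,"jd":98,"tuv":86}}
After op 9 (replace /yz/jd 4): {"ibd":26,"jmt":{"u":27,"y":23,"z":83,"zgi":59},"yz":{"bl":35,"cib":80,"gb":36,"j":40,"jd":4,"tuv":86}}
After op 10 (add /jmt/nt 55): {"ibd":26,"jmt":{"nt":55,"u":27,"y":23,"z":83,"zgi":59},"yz":{"bl":35,"cib":80,"gb":36,"j":40,"jd":4,"tuv":86}}
After op 11 (replace /jmt/z 6): {"ibd":26,"jmt":{"nt":55,"u":27,"y":23,"z":6,"zgi":59},"yz":{"bl":35,"cib":80,"gb":36,"j":40,"jd":4,"tuv":86}}
After op 12 (add /yz/r 5): {"ibd":26,"jmt":{"nt":55,"u":27,"y":23,"z":6,"zgi":59},"yz":{"bl":35,"cib":80,"gb":36,"j":40,"jd":4,"r":5,"tuv":86}}
After op 13 (replace /yz/jd 59): {"ibd":26,"jmt":{"nt":55,"u":27,"y":23,"z":6,"zgi":59},"yz":{"bl":35,"cib":80,"gb":36,"j":40,"jd":59,"r":5,"tuv":86}}
After op 14 (replace /yz/tuv 36): {"ibd":26,"jmt":{"nt":55,"u":27,"y":23,"z":6,"zgi":59},"yz":{"bl":35,"cib":80,"gb":36,"j":40,"jd":59,"r":5,"tuv":36}}
Value at /yz/bl: 35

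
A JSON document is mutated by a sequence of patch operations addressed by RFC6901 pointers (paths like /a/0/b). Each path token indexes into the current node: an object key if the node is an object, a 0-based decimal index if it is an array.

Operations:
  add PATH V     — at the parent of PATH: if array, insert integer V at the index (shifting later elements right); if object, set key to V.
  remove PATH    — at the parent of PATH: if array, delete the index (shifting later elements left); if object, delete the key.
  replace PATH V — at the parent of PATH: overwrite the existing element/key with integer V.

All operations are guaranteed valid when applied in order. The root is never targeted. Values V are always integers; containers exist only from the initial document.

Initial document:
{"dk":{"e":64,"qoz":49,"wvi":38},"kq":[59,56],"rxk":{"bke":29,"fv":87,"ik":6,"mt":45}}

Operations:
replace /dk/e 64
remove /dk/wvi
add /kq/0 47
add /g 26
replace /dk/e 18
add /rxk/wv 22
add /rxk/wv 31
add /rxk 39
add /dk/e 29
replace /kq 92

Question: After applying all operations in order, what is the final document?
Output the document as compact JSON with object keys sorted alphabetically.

Answer: {"dk":{"e":29,"qoz":49},"g":26,"kq":92,"rxk":39}

Derivation:
After op 1 (replace /dk/e 64): {"dk":{"e":64,"qoz":49,"wvi":38},"kq":[59,56],"rxk":{"bke":29,"fv":87,"ik":6,"mt":45}}
After op 2 (remove /dk/wvi): {"dk":{"e":64,"qoz":49},"kq":[59,56],"rxk":{"bke":29,"fv":87,"ik":6,"mt":45}}
After op 3 (add /kq/0 47): {"dk":{"e":64,"qoz":49},"kq":[47,59,56],"rxk":{"bke":29,"fv":87,"ik":6,"mt":45}}
After op 4 (add /g 26): {"dk":{"e":64,"qoz":49},"g":26,"kq":[47,59,56],"rxk":{"bke":29,"fv":87,"ik":6,"mt":45}}
After op 5 (replace /dk/e 18): {"dk":{"e":18,"qoz":49},"g":26,"kq":[47,59,56],"rxk":{"bke":29,"fv":87,"ik":6,"mt":45}}
After op 6 (add /rxk/wv 22): {"dk":{"e":18,"qoz":49},"g":26,"kq":[47,59,56],"rxk":{"bke":29,"fv":87,"ik":6,"mt":45,"wv":22}}
After op 7 (add /rxk/wv 31): {"dk":{"e":18,"qoz":49},"g":26,"kq":[47,59,56],"rxk":{"bke":29,"fv":87,"ik":6,"mt":45,"wv":31}}
After op 8 (add /rxk 39): {"dk":{"e":18,"qoz":49},"g":26,"kq":[47,59,56],"rxk":39}
After op 9 (add /dk/e 29): {"dk":{"e":29,"qoz":49},"g":26,"kq":[47,59,56],"rxk":39}
After op 10 (replace /kq 92): {"dk":{"e":29,"qoz":49},"g":26,"kq":92,"rxk":39}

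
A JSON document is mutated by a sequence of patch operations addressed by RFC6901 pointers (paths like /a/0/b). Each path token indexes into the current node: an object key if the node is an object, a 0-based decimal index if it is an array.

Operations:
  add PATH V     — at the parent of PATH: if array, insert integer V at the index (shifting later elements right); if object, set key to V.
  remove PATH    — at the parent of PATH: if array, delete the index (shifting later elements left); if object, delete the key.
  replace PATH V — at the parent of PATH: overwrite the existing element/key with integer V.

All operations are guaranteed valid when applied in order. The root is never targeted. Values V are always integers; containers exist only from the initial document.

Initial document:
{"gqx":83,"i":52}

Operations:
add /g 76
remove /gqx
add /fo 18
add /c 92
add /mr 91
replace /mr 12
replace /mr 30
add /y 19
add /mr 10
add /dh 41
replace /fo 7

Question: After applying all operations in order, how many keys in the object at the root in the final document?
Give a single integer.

After op 1 (add /g 76): {"g":76,"gqx":83,"i":52}
After op 2 (remove /gqx): {"g":76,"i":52}
After op 3 (add /fo 18): {"fo":18,"g":76,"i":52}
After op 4 (add /c 92): {"c":92,"fo":18,"g":76,"i":52}
After op 5 (add /mr 91): {"c":92,"fo":18,"g":76,"i":52,"mr":91}
After op 6 (replace /mr 12): {"c":92,"fo":18,"g":76,"i":52,"mr":12}
After op 7 (replace /mr 30): {"c":92,"fo":18,"g":76,"i":52,"mr":30}
After op 8 (add /y 19): {"c":92,"fo":18,"g":76,"i":52,"mr":30,"y":19}
After op 9 (add /mr 10): {"c":92,"fo":18,"g":76,"i":52,"mr":10,"y":19}
After op 10 (add /dh 41): {"c":92,"dh":41,"fo":18,"g":76,"i":52,"mr":10,"y":19}
After op 11 (replace /fo 7): {"c":92,"dh":41,"fo":7,"g":76,"i":52,"mr":10,"y":19}
Size at the root: 7

Answer: 7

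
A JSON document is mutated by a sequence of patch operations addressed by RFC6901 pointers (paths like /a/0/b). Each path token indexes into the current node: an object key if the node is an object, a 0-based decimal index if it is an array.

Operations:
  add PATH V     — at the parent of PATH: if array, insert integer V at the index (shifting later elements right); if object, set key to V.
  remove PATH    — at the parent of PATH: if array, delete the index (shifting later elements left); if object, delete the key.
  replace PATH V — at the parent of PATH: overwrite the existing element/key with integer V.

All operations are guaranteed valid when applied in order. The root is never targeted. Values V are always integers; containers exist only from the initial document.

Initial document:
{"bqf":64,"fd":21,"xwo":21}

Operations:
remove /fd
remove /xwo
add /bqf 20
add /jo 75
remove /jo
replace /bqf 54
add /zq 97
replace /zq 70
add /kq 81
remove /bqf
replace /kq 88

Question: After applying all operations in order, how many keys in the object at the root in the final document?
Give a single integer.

Answer: 2

Derivation:
After op 1 (remove /fd): {"bqf":64,"xwo":21}
After op 2 (remove /xwo): {"bqf":64}
After op 3 (add /bqf 20): {"bqf":20}
After op 4 (add /jo 75): {"bqf":20,"jo":75}
After op 5 (remove /jo): {"bqf":20}
After op 6 (replace /bqf 54): {"bqf":54}
After op 7 (add /zq 97): {"bqf":54,"zq":97}
After op 8 (replace /zq 70): {"bqf":54,"zq":70}
After op 9 (add /kq 81): {"bqf":54,"kq":81,"zq":70}
After op 10 (remove /bqf): {"kq":81,"zq":70}
After op 11 (replace /kq 88): {"kq":88,"zq":70}
Size at the root: 2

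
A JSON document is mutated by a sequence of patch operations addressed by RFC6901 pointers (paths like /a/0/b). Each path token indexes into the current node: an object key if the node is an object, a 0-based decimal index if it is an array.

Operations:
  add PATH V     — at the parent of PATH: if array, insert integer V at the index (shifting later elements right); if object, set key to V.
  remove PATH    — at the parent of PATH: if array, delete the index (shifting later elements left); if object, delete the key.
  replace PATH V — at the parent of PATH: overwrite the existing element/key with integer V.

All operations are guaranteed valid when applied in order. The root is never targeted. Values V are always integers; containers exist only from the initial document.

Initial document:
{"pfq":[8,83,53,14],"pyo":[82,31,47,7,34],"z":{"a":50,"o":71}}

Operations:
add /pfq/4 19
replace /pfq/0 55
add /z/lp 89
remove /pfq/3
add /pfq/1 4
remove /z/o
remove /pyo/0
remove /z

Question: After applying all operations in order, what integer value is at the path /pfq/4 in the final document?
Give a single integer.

After op 1 (add /pfq/4 19): {"pfq":[8,83,53,14,19],"pyo":[82,31,47,7,34],"z":{"a":50,"o":71}}
After op 2 (replace /pfq/0 55): {"pfq":[55,83,53,14,19],"pyo":[82,31,47,7,34],"z":{"a":50,"o":71}}
After op 3 (add /z/lp 89): {"pfq":[55,83,53,14,19],"pyo":[82,31,47,7,34],"z":{"a":50,"lp":89,"o":71}}
After op 4 (remove /pfq/3): {"pfq":[55,83,53,19],"pyo":[82,31,47,7,34],"z":{"a":50,"lp":89,"o":71}}
After op 5 (add /pfq/1 4): {"pfq":[55,4,83,53,19],"pyo":[82,31,47,7,34],"z":{"a":50,"lp":89,"o":71}}
After op 6 (remove /z/o): {"pfq":[55,4,83,53,19],"pyo":[82,31,47,7,34],"z":{"a":50,"lp":89}}
After op 7 (remove /pyo/0): {"pfq":[55,4,83,53,19],"pyo":[31,47,7,34],"z":{"a":50,"lp":89}}
After op 8 (remove /z): {"pfq":[55,4,83,53,19],"pyo":[31,47,7,34]}
Value at /pfq/4: 19

Answer: 19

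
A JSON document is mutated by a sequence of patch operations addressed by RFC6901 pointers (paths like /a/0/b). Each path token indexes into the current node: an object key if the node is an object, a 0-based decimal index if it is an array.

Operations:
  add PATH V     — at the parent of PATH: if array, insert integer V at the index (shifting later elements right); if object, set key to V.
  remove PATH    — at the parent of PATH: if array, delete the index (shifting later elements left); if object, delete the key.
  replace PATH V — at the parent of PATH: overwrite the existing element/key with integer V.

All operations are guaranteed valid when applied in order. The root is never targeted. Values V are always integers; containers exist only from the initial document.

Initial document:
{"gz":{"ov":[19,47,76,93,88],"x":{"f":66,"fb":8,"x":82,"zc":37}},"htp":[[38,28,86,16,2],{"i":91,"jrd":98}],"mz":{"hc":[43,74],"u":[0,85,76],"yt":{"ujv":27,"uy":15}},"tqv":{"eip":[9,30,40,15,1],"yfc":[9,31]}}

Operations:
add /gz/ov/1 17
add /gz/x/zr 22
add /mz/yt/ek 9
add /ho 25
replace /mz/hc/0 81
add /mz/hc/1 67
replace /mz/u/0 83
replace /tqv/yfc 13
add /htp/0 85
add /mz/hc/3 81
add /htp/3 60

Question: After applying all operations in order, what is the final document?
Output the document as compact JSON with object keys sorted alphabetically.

After op 1 (add /gz/ov/1 17): {"gz":{"ov":[19,17,47,76,93,88],"x":{"f":66,"fb":8,"x":82,"zc":37}},"htp":[[38,28,86,16,2],{"i":91,"jrd":98}],"mz":{"hc":[43,74],"u":[0,85,76],"yt":{"ujv":27,"uy":15}},"tqv":{"eip":[9,30,40,15,1],"yfc":[9,31]}}
After op 2 (add /gz/x/zr 22): {"gz":{"ov":[19,17,47,76,93,88],"x":{"f":66,"fb":8,"x":82,"zc":37,"zr":22}},"htp":[[38,28,86,16,2],{"i":91,"jrd":98}],"mz":{"hc":[43,74],"u":[0,85,76],"yt":{"ujv":27,"uy":15}},"tqv":{"eip":[9,30,40,15,1],"yfc":[9,31]}}
After op 3 (add /mz/yt/ek 9): {"gz":{"ov":[19,17,47,76,93,88],"x":{"f":66,"fb":8,"x":82,"zc":37,"zr":22}},"htp":[[38,28,86,16,2],{"i":91,"jrd":98}],"mz":{"hc":[43,74],"u":[0,85,76],"yt":{"ek":9,"ujv":27,"uy":15}},"tqv":{"eip":[9,30,40,15,1],"yfc":[9,31]}}
After op 4 (add /ho 25): {"gz":{"ov":[19,17,47,76,93,88],"x":{"f":66,"fb":8,"x":82,"zc":37,"zr":22}},"ho":25,"htp":[[38,28,86,16,2],{"i":91,"jrd":98}],"mz":{"hc":[43,74],"u":[0,85,76],"yt":{"ek":9,"ujv":27,"uy":15}},"tqv":{"eip":[9,30,40,15,1],"yfc":[9,31]}}
After op 5 (replace /mz/hc/0 81): {"gz":{"ov":[19,17,47,76,93,88],"x":{"f":66,"fb":8,"x":82,"zc":37,"zr":22}},"ho":25,"htp":[[38,28,86,16,2],{"i":91,"jrd":98}],"mz":{"hc":[81,74],"u":[0,85,76],"yt":{"ek":9,"ujv":27,"uy":15}},"tqv":{"eip":[9,30,40,15,1],"yfc":[9,31]}}
After op 6 (add /mz/hc/1 67): {"gz":{"ov":[19,17,47,76,93,88],"x":{"f":66,"fb":8,"x":82,"zc":37,"zr":22}},"ho":25,"htp":[[38,28,86,16,2],{"i":91,"jrd":98}],"mz":{"hc":[81,67,74],"u":[0,85,76],"yt":{"ek":9,"ujv":27,"uy":15}},"tqv":{"eip":[9,30,40,15,1],"yfc":[9,31]}}
After op 7 (replace /mz/u/0 83): {"gz":{"ov":[19,17,47,76,93,88],"x":{"f":66,"fb":8,"x":82,"zc":37,"zr":22}},"ho":25,"htp":[[38,28,86,16,2],{"i":91,"jrd":98}],"mz":{"hc":[81,67,74],"u":[83,85,76],"yt":{"ek":9,"ujv":27,"uy":15}},"tqv":{"eip":[9,30,40,15,1],"yfc":[9,31]}}
After op 8 (replace /tqv/yfc 13): {"gz":{"ov":[19,17,47,76,93,88],"x":{"f":66,"fb":8,"x":82,"zc":37,"zr":22}},"ho":25,"htp":[[38,28,86,16,2],{"i":91,"jrd":98}],"mz":{"hc":[81,67,74],"u":[83,85,76],"yt":{"ek":9,"ujv":27,"uy":15}},"tqv":{"eip":[9,30,40,15,1],"yfc":13}}
After op 9 (add /htp/0 85): {"gz":{"ov":[19,17,47,76,93,88],"x":{"f":66,"fb":8,"x":82,"zc":37,"zr":22}},"ho":25,"htp":[85,[38,28,86,16,2],{"i":91,"jrd":98}],"mz":{"hc":[81,67,74],"u":[83,85,76],"yt":{"ek":9,"ujv":27,"uy":15}},"tqv":{"eip":[9,30,40,15,1],"yfc":13}}
After op 10 (add /mz/hc/3 81): {"gz":{"ov":[19,17,47,76,93,88],"x":{"f":66,"fb":8,"x":82,"zc":37,"zr":22}},"ho":25,"htp":[85,[38,28,86,16,2],{"i":91,"jrd":98}],"mz":{"hc":[81,67,74,81],"u":[83,85,76],"yt":{"ek":9,"ujv":27,"uy":15}},"tqv":{"eip":[9,30,40,15,1],"yfc":13}}
After op 11 (add /htp/3 60): {"gz":{"ov":[19,17,47,76,93,88],"x":{"f":66,"fb":8,"x":82,"zc":37,"zr":22}},"ho":25,"htp":[85,[38,28,86,16,2],{"i":91,"jrd":98},60],"mz":{"hc":[81,67,74,81],"u":[83,85,76],"yt":{"ek":9,"ujv":27,"uy":15}},"tqv":{"eip":[9,30,40,15,1],"yfc":13}}

Answer: {"gz":{"ov":[19,17,47,76,93,88],"x":{"f":66,"fb":8,"x":82,"zc":37,"zr":22}},"ho":25,"htp":[85,[38,28,86,16,2],{"i":91,"jrd":98},60],"mz":{"hc":[81,67,74,81],"u":[83,85,76],"yt":{"ek":9,"ujv":27,"uy":15}},"tqv":{"eip":[9,30,40,15,1],"yfc":13}}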